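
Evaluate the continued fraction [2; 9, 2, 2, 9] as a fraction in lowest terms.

Fold from the inside: start with 9/1.
  2 + 1/9 = 19/9
  2 + 9/19 = 47/19
  9 + 19/47 = 442/47
  2 + 47/442 = 931/442

931/442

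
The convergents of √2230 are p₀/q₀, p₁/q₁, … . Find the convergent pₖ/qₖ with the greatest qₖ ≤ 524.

√2230 = [47; 4, 2, 18, 2, 4, 94, …] (period length 6).
Convergents:
  p_0/q_0 = 47/1
  p_1/q_1 = 189/4
  p_2/q_2 = 425/9
  p_3/q_3 = 7839/166
  p_4/q_4 = 16103/341
  p_5/q_5 = 72251/1530
q_4 = 341 ≤ 524 < 1530 = q_5, so the answer is 16103/341.

16103/341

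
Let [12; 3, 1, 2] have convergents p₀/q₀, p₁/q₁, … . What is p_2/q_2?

Using pₖ = aₖpₖ₋₁ + pₖ₋₂, qₖ = aₖqₖ₋₁ + qₖ₋₂ (with p₋₁=1, p₋₂=0, q₋₁=0, q₋₂=1):
  k=0: a=12, p=12, q=1
  k=1: a=3, p=37, q=3
  k=2: a=1, p=49, q=4

49/4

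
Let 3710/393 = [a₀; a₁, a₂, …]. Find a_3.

1

3710 = 9·393 + 173   →  a_0 = 9
393 = 2·173 + 47   →  a_1 = 2
173 = 3·47 + 32   →  a_2 = 3
47 = 1·32 + 15   →  a_3 = 1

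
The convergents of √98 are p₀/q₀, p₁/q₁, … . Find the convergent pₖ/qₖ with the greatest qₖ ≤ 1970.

√98 = [9; 1, 8, 1, 18, …] (period length 4).
Convergents:
  p_0/q_0 = 9/1
  p_1/q_1 = 10/1
  p_2/q_2 = 89/9
  p_3/q_3 = 99/10
  p_4/q_4 = 1871/189
  p_5/q_5 = 1970/199
  p_6/q_6 = 17631/1781
  p_7/q_7 = 19601/1980
q_6 = 1781 ≤ 1970 < 1980 = q_7, so the answer is 17631/1781.

17631/1781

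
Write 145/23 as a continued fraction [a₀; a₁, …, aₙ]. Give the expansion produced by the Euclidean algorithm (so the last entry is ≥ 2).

[6; 3, 3, 2]

145 = 6×23 + 7
23 = 3×7 + 2
7 = 3×2 + 1
2 = 2×1 + 0  (stop)
So 145/23 = [6; 3, 3, 2].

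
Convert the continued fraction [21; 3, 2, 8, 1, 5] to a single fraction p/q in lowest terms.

Fold from the inside: start with 5/1.
  1 + 1/5 = 6/5
  8 + 5/6 = 53/6
  2 + 6/53 = 112/53
  3 + 53/112 = 389/112
  21 + 112/389 = 8281/389

8281/389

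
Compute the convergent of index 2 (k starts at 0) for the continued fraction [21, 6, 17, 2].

Using pₖ = aₖpₖ₋₁ + pₖ₋₂, qₖ = aₖqₖ₋₁ + qₖ₋₂ (with p₋₁=1, p₋₂=0, q₋₁=0, q₋₂=1):
  k=0: a=21, p=21, q=1
  k=1: a=6, p=127, q=6
  k=2: a=17, p=2180, q=103

2180/103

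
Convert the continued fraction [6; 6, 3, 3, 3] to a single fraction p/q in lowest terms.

1281/208

Using pₖ = aₖpₖ₋₁ + pₖ₋₂ and qₖ = aₖqₖ₋₁ + qₖ₋₂:
  k=0: a=6, p=6, q=1
  k=1: a=6, p=37, q=6
  k=2: a=3, p=117, q=19
  k=3: a=3, p=388, q=63
  k=4: a=3, p=1281, q=208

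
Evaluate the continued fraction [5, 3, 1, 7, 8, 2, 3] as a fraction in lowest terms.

9764/1857

Using pₖ = aₖpₖ₋₁ + pₖ₋₂ and qₖ = aₖqₖ₋₁ + qₖ₋₂:
  k=0: a=5, p=5, q=1
  k=1: a=3, p=16, q=3
  k=2: a=1, p=21, q=4
  k=3: a=7, p=163, q=31
  k=4: a=8, p=1325, q=252
  k=5: a=2, p=2813, q=535
  k=6: a=3, p=9764, q=1857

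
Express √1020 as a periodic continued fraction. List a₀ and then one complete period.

[31; 1, 14, 1, 62]

a₀ = ⌊√1020⌋ = 31.
With m₀=0, d₀=1 and mₖ₊₁ = dₖaₖ − mₖ, dₖ₊₁ = (n − mₖ₊₁²)/dₖ, aₖ₊₁ = ⌊(a₀+mₖ₊₁)/dₖ₊₁⌋:
  k=1: m=31, d=59, a=1
  k=2: m=28, d=4, a=14
  k=3: m=28, d=59, a=1
  k=4: m=31, d=1, a=62
d=1 and a=2a₀=62 at k=4, so the next step gives (m, d) = (31, 59) again — its k=1 value — and the period has length 4.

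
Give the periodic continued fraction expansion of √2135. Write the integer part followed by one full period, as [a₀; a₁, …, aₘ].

[46; 4, 1, 5, 1, 4, 92]

a₀ = ⌊√2135⌋ = 46.
With m₀=0, d₀=1 and mₖ₊₁ = dₖaₖ − mₖ, dₖ₊₁ = (n − mₖ₊₁²)/dₖ, aₖ₊₁ = ⌊(a₀+mₖ₊₁)/dₖ₊₁⌋:
  k=1: m=46, d=19, a=4
  k=2: m=30, d=65, a=1
  k=3: m=35, d=14, a=5
  k=4: m=35, d=65, a=1
  k=5: m=30, d=19, a=4
  k=6: m=46, d=1, a=92
d=1 and a=2a₀=92 at k=6, so the next step gives (m, d) = (46, 19) again — its k=1 value — and the period has length 6.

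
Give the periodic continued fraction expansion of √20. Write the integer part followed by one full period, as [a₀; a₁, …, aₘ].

[4; 2, 8]

a₀ = ⌊√20⌋ = 4.
With m₀=0, d₀=1 and mₖ₊₁ = dₖaₖ − mₖ, dₖ₊₁ = (n − mₖ₊₁²)/dₖ, aₖ₊₁ = ⌊(a₀+mₖ₊₁)/dₖ₊₁⌋:
  k=1: m=4, d=4, a=2
  k=2: m=4, d=1, a=8
d=1 and a=2a₀=8 at k=2, so the next step gives (m, d) = (4, 4) again — its k=1 value — and the period has length 2.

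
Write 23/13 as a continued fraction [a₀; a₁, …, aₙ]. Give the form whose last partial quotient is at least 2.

23 = 1×13 + 10
13 = 1×10 + 3
10 = 3×3 + 1
3 = 3×1 + 0  (stop)
So 23/13 = [1; 1, 3, 3].

[1; 1, 3, 3]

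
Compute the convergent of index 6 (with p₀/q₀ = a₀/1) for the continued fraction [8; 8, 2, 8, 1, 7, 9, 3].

94169/11600

Using pₖ = aₖpₖ₋₁ + pₖ₋₂, qₖ = aₖqₖ₋₁ + qₖ₋₂ (with p₋₁=1, p₋₂=0, q₋₁=0, q₋₂=1):
  k=0: a=8, p=8, q=1
  k=1: a=8, p=65, q=8
  k=2: a=2, p=138, q=17
  k=3: a=8, p=1169, q=144
  k=4: a=1, p=1307, q=161
  k=5: a=7, p=10318, q=1271
  k=6: a=9, p=94169, q=11600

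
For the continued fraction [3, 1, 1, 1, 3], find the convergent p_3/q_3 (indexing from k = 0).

11/3

Using pₖ = aₖpₖ₋₁ + pₖ₋₂, qₖ = aₖqₖ₋₁ + qₖ₋₂ (with p₋₁=1, p₋₂=0, q₋₁=0, q₋₂=1):
  k=0: a=3, p=3, q=1
  k=1: a=1, p=4, q=1
  k=2: a=1, p=7, q=2
  k=3: a=1, p=11, q=3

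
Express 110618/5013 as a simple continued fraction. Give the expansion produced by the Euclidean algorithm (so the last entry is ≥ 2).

[22; 15, 10, 16, 2]

110618 = 22·5013 + 332
5013 = 15·332 + 33
332 = 10·33 + 2
33 = 16·2 + 1
2 = 2·1 + 0  (stop)
So 110618/5013 = [22; 15, 10, 16, 2].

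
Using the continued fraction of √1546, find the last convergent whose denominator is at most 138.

√1546 = [39; 3, 7, 1, 1, 7, 3, 78, …] (period length 7).
Convergents:
  p_0/q_0 = 39/1
  p_1/q_1 = 118/3
  p_2/q_2 = 865/22
  p_3/q_3 = 983/25
  p_4/q_4 = 1848/47
  p_5/q_5 = 13919/354
q_4 = 47 ≤ 138 < 354 = q_5, so the answer is 1848/47.

1848/47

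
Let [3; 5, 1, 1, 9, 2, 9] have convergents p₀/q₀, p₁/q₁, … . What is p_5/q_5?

703/221

Using pₖ = aₖpₖ₋₁ + pₖ₋₂, qₖ = aₖqₖ₋₁ + qₖ₋₂ (with p₋₁=1, p₋₂=0, q₋₁=0, q₋₂=1):
  k=0: a=3, p=3, q=1
  k=1: a=5, p=16, q=5
  k=2: a=1, p=19, q=6
  k=3: a=1, p=35, q=11
  k=4: a=9, p=334, q=105
  k=5: a=2, p=703, q=221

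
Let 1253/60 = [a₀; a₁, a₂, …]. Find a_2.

7

1253 = 20·60 + 53   →  a_0 = 20
60 = 1·53 + 7   →  a_1 = 1
53 = 7·7 + 4   →  a_2 = 7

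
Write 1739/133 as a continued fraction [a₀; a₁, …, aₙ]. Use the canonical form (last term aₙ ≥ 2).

1739 = 13×133 + 10
133 = 13×10 + 3
10 = 3×3 + 1
3 = 3×1 + 0  (stop)
So 1739/133 = [13; 13, 3, 3].

[13; 13, 3, 3]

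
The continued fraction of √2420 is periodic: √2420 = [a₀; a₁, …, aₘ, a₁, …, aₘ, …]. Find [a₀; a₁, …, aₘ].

[49; 5, 5, 1, 18, 1, 5, 5, 98]

a₀ = ⌊√2420⌋ = 49.
With m₀=0, d₀=1 and mₖ₊₁ = dₖaₖ − mₖ, dₖ₊₁ = (n − mₖ₊₁²)/dₖ, aₖ₊₁ = ⌊(a₀+mₖ₊₁)/dₖ₊₁⌋:
  k=1: m=49, d=19, a=5
  k=2: m=46, d=16, a=5
  k=3: m=34, d=79, a=1
  k=4: m=45, d=5, a=18
  k=5: m=45, d=79, a=1
  k=6: m=34, d=16, a=5
  k=7: m=46, d=19, a=5
  k=8: m=49, d=1, a=98
d=1 and a=2a₀=98 at k=8, so the next step gives (m, d) = (49, 19) again — its k=1 value — and the period has length 8.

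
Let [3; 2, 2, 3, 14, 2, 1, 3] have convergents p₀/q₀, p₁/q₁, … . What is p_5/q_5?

1716/503

Using pₖ = aₖpₖ₋₁ + pₖ₋₂, qₖ = aₖqₖ₋₁ + qₖ₋₂ (with p₋₁=1, p₋₂=0, q₋₁=0, q₋₂=1):
  k=0: a=3, p=3, q=1
  k=1: a=2, p=7, q=2
  k=2: a=2, p=17, q=5
  k=3: a=3, p=58, q=17
  k=4: a=14, p=829, q=243
  k=5: a=2, p=1716, q=503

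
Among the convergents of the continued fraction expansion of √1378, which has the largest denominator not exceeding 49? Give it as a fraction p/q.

1225/33

√1378 = [37; 8, 4, 4, 8, 74, …] (period length 5).
Convergents:
  p_0/q_0 = 37/1
  p_1/q_1 = 297/8
  p_2/q_2 = 1225/33
  p_3/q_3 = 5197/140
q_2 = 33 ≤ 49 < 140 = q_3, so the answer is 1225/33.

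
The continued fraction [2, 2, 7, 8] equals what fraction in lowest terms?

Fold from the inside: start with 8/1.
  7 + 1/8 = 57/8
  2 + 8/57 = 122/57
  2 + 57/122 = 301/122

301/122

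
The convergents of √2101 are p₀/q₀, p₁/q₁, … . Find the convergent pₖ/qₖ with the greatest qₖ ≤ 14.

√2101 = [45; 1, 5, 8, 5, 1, 90, …] (period length 6).
Convergents:
  p_0/q_0 = 45/1
  p_1/q_1 = 46/1
  p_2/q_2 = 275/6
  p_3/q_3 = 2246/49
q_2 = 6 ≤ 14 < 49 = q_3, so the answer is 275/6.

275/6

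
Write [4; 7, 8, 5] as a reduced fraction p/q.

1209/292

Using pₖ = aₖpₖ₋₁ + pₖ₋₂ and qₖ = aₖqₖ₋₁ + qₖ₋₂:
  k=0: a=4, p=4, q=1
  k=1: a=7, p=29, q=7
  k=2: a=8, p=236, q=57
  k=3: a=5, p=1209, q=292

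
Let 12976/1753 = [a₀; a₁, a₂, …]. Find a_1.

2

12976 = 7·1753 + 705   →  a_0 = 7
1753 = 2·705 + 343   →  a_1 = 2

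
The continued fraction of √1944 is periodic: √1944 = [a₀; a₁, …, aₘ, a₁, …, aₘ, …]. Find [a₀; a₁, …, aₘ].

a₀ = ⌊√1944⌋ = 44.

[44; 11, 88]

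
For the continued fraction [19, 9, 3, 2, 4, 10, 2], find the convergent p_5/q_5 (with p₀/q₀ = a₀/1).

Using pₖ = aₖpₖ₋₁ + pₖ₋₂, qₖ = aₖqₖ₋₁ + qₖ₋₂ (with p₋₁=1, p₋₂=0, q₋₁=0, q₋₂=1):
  k=0: a=19, p=19, q=1
  k=1: a=9, p=172, q=9
  k=2: a=3, p=535, q=28
  k=3: a=2, p=1242, q=65
  k=4: a=4, p=5503, q=288
  k=5: a=10, p=56272, q=2945

56272/2945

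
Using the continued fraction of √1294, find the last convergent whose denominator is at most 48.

√1294 = [35; 1, 34, 1, 70, …] (period length 4).
Convergents:
  p_0/q_0 = 35/1
  p_1/q_1 = 36/1
  p_2/q_2 = 1259/35
  p_3/q_3 = 1295/36
  p_4/q_4 = 91909/2555
q_3 = 36 ≤ 48 < 2555 = q_4, so the answer is 1295/36.

1295/36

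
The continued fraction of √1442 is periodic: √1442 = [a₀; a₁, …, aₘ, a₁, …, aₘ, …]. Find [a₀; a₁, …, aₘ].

a₀ = ⌊√1442⌋ = 37.
With m₀=0, d₀=1 and mₖ₊₁ = dₖaₖ − mₖ, dₖ₊₁ = (n − mₖ₊₁²)/dₖ, aₖ₊₁ = ⌊(a₀+mₖ₊₁)/dₖ₊₁⌋:
  k=1: m=37, d=73, a=1
  k=2: m=36, d=2, a=36
  k=3: m=36, d=73, a=1
  k=4: m=37, d=1, a=74
d=1 and a=2a₀=74 at k=4, so the next step gives (m, d) = (37, 73) again — its k=1 value — and the period has length 4.

[37; 1, 36, 1, 74]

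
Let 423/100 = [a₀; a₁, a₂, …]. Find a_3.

1

423 = 4·100 + 23   →  a_0 = 4
100 = 4·23 + 8   →  a_1 = 4
23 = 2·8 + 7   →  a_2 = 2
8 = 1·7 + 1   →  a_3 = 1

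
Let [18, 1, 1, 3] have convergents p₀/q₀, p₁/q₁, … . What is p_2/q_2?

Using pₖ = aₖpₖ₋₁ + pₖ₋₂, qₖ = aₖqₖ₋₁ + qₖ₋₂ (with p₋₁=1, p₋₂=0, q₋₁=0, q₋₂=1):
  k=0: a=18, p=18, q=1
  k=1: a=1, p=19, q=1
  k=2: a=1, p=37, q=2

37/2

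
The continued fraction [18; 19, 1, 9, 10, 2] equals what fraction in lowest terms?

Using pₖ = aₖpₖ₋₁ + pₖ₋₂ and qₖ = aₖqₖ₋₁ + qₖ₋₂:
  k=0: a=18, p=18, q=1
  k=1: a=19, p=343, q=19
  k=2: a=1, p=361, q=20
  k=3: a=9, p=3592, q=199
  k=4: a=10, p=36281, q=2010
  k=5: a=2, p=76154, q=4219

76154/4219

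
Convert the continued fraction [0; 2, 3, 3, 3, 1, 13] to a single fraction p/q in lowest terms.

592/1363

Using pₖ = aₖpₖ₋₁ + pₖ₋₂ and qₖ = aₖqₖ₋₁ + qₖ₋₂:
  k=0: a=0, p=0, q=1
  k=1: a=2, p=1, q=2
  k=2: a=3, p=3, q=7
  k=3: a=3, p=10, q=23
  k=4: a=3, p=33, q=76
  k=5: a=1, p=43, q=99
  k=6: a=13, p=592, q=1363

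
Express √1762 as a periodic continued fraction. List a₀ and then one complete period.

a₀ = ⌊√1762⌋ = 41.
With m₀=0, d₀=1 and mₖ₊₁ = dₖaₖ − mₖ, dₖ₊₁ = (n − mₖ₊₁²)/dₖ, aₖ₊₁ = ⌊(a₀+mₖ₊₁)/dₖ₊₁⌋:
  k=1: m=41, d=81, a=1
  k=2: m=40, d=2, a=40
  k=3: m=40, d=81, a=1
  k=4: m=41, d=1, a=82
d=1 and a=2a₀=82 at k=4, so the next step gives (m, d) = (41, 81) again — its k=1 value — and the period has length 4.

[41; 1, 40, 1, 82]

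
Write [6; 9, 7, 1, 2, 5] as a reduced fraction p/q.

6861/1123

Using pₖ = aₖpₖ₋₁ + pₖ₋₂ and qₖ = aₖqₖ₋₁ + qₖ₋₂:
  k=0: a=6, p=6, q=1
  k=1: a=9, p=55, q=9
  k=2: a=7, p=391, q=64
  k=3: a=1, p=446, q=73
  k=4: a=2, p=1283, q=210
  k=5: a=5, p=6861, q=1123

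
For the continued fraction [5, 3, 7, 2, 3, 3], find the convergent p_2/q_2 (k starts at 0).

117/22

Using pₖ = aₖpₖ₋₁ + pₖ₋₂, qₖ = aₖqₖ₋₁ + qₖ₋₂ (with p₋₁=1, p₋₂=0, q₋₁=0, q₋₂=1):
  k=0: a=5, p=5, q=1
  k=1: a=3, p=16, q=3
  k=2: a=7, p=117, q=22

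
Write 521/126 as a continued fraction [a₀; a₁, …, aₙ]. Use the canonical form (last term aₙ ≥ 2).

521 = 4×126 + 17
126 = 7×17 + 7
17 = 2×7 + 3
7 = 2×3 + 1
3 = 3×1 + 0  (stop)
So 521/126 = [4; 7, 2, 2, 3].

[4; 7, 2, 2, 3]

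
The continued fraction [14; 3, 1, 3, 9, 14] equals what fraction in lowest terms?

Fold from the inside: start with 14/1.
  9 + 1/14 = 127/14
  3 + 14/127 = 395/127
  1 + 127/395 = 522/395
  3 + 395/522 = 1961/522
  14 + 522/1961 = 27976/1961

27976/1961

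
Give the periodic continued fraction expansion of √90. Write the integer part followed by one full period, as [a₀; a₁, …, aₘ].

[9; 2, 18]

a₀ = ⌊√90⌋ = 9.
With m₀=0, d₀=1 and mₖ₊₁ = dₖaₖ − mₖ, dₖ₊₁ = (n − mₖ₊₁²)/dₖ, aₖ₊₁ = ⌊(a₀+mₖ₊₁)/dₖ₊₁⌋:
  k=1: m=9, d=9, a=2
  k=2: m=9, d=1, a=18
d=1 and a=2a₀=18 at k=2, so the next step gives (m, d) = (9, 9) again — its k=1 value — and the period has length 2.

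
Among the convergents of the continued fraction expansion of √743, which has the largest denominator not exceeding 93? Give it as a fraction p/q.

√743 = [27; 3, 1, 7, 27, 7, 1, 3, 54, …] (period length 8).
Convergents:
  p_0/q_0 = 27/1
  p_1/q_1 = 82/3
  p_2/q_2 = 109/4
  p_3/q_3 = 845/31
  p_4/q_4 = 22924/841
q_3 = 31 ≤ 93 < 841 = q_4, so the answer is 845/31.

845/31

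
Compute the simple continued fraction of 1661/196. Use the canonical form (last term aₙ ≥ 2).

1661 = 8·196 + 93
196 = 2·93 + 10
93 = 9·10 + 3
10 = 3·3 + 1
3 = 3·1 + 0  (stop)
So 1661/196 = [8; 2, 9, 3, 3].

[8; 2, 9, 3, 3]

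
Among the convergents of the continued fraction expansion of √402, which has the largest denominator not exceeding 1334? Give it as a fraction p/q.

16060/801

√402 = [20; 20, 40, …] (period length 2).
Convergents:
  p_0/q_0 = 20/1
  p_1/q_1 = 401/20
  p_2/q_2 = 16060/801
  p_3/q_3 = 321601/16040
q_2 = 801 ≤ 1334 < 16040 = q_3, so the answer is 16060/801.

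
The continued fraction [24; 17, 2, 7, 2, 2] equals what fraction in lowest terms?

Fold from the inside: start with 2/1.
  2 + 1/2 = 5/2
  7 + 2/5 = 37/5
  2 + 5/37 = 79/37
  17 + 37/79 = 1380/79
  24 + 79/1380 = 33199/1380

33199/1380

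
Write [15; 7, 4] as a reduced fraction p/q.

Using pₖ = aₖpₖ₋₁ + pₖ₋₂ and qₖ = aₖqₖ₋₁ + qₖ₋₂:
  k=0: a=15, p=15, q=1
  k=1: a=7, p=106, q=7
  k=2: a=4, p=439, q=29

439/29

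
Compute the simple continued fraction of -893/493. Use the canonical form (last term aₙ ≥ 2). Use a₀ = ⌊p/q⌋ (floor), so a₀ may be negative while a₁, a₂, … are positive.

-893 = -2*493 + 93
493 = 5*93 + 28
93 = 3*28 + 9
28 = 3*9 + 1
9 = 9*1 + 0  (stop)
So -893/493 = [-2; 5, 3, 3, 9].

[-2; 5, 3, 3, 9]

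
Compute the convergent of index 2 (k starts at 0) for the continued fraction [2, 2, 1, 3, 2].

Using pₖ = aₖpₖ₋₁ + pₖ₋₂, qₖ = aₖqₖ₋₁ + qₖ₋₂ (with p₋₁=1, p₋₂=0, q₋₁=0, q₋₂=1):
  k=0: a=2, p=2, q=1
  k=1: a=2, p=5, q=2
  k=2: a=1, p=7, q=3

7/3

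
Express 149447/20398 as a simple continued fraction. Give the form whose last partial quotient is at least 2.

[7; 3, 16, 19, 1, 3, 5]

149447 = 7×20398 + 6661
20398 = 3×6661 + 415
6661 = 16×415 + 21
415 = 19×21 + 16
21 = 1×16 + 5
16 = 3×5 + 1
5 = 5×1 + 0  (stop)
So 149447/20398 = [7; 3, 16, 19, 1, 3, 5].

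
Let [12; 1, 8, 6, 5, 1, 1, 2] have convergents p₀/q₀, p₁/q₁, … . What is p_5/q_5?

Using pₖ = aₖpₖ₋₁ + pₖ₋₂, qₖ = aₖqₖ₋₁ + qₖ₋₂ (with p₋₁=1, p₋₂=0, q₋₁=0, q₋₂=1):
  k=0: a=12, p=12, q=1
  k=1: a=1, p=13, q=1
  k=2: a=8, p=116, q=9
  k=3: a=6, p=709, q=55
  k=4: a=5, p=3661, q=284
  k=5: a=1, p=4370, q=339

4370/339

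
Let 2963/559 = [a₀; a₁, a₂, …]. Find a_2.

2963 = 5·559 + 168   →  a_0 = 5
559 = 3·168 + 55   →  a_1 = 3
168 = 3·55 + 3   →  a_2 = 3

3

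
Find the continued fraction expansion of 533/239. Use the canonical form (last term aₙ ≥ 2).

533 = 2×239 + 55
239 = 4×55 + 19
55 = 2×19 + 17
19 = 1×17 + 2
17 = 8×2 + 1
2 = 2×1 + 0  (stop)
So 533/239 = [2; 4, 2, 1, 8, 2].

[2; 4, 2, 1, 8, 2]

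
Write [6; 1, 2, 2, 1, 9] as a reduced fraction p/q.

Fold from the inside: start with 9/1.
  1 + 1/9 = 10/9
  2 + 9/10 = 29/10
  2 + 10/29 = 68/29
  1 + 29/68 = 97/68
  6 + 68/97 = 650/97

650/97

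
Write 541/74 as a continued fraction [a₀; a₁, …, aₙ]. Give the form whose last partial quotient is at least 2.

541 = 7·74 + 23
74 = 3·23 + 5
23 = 4·5 + 3
5 = 1·3 + 2
3 = 1·2 + 1
2 = 2·1 + 0  (stop)
So 541/74 = [7; 3, 4, 1, 1, 2].

[7; 3, 4, 1, 1, 2]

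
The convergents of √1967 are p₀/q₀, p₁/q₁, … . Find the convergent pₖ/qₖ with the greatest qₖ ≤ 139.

2528/57

√1967 = [44; 2, 1, 5, 1, 2, 88, …] (period length 6).
Convergents:
  p_0/q_0 = 44/1
  p_1/q_1 = 89/2
  p_2/q_2 = 133/3
  p_3/q_3 = 754/17
  p_4/q_4 = 887/20
  p_5/q_5 = 2528/57
  p_6/q_6 = 223351/5036
q_5 = 57 ≤ 139 < 5036 = q_6, so the answer is 2528/57.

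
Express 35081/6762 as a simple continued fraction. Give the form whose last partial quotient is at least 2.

[5; 5, 3, 8, 7, 7]

35081 = 5*6762 + 1271
6762 = 5*1271 + 407
1271 = 3*407 + 50
407 = 8*50 + 7
50 = 7*7 + 1
7 = 7*1 + 0  (stop)
So 35081/6762 = [5; 5, 3, 8, 7, 7].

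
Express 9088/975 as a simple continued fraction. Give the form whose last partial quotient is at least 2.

9088 = 9*975 + 313
975 = 3*313 + 36
313 = 8*36 + 25
36 = 1*25 + 11
25 = 2*11 + 3
11 = 3*3 + 2
3 = 1*2 + 1
2 = 2*1 + 0  (stop)
So 9088/975 = [9; 3, 8, 1, 2, 3, 1, 2].

[9; 3, 8, 1, 2, 3, 1, 2]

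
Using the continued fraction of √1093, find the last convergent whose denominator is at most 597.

18018/545

√1093 = [33; 16, 1, 1, 16, 66, …] (period length 5).
Convergents:
  p_0/q_0 = 33/1
  p_1/q_1 = 529/16
  p_2/q_2 = 562/17
  p_3/q_3 = 1091/33
  p_4/q_4 = 18018/545
  p_5/q_5 = 1190279/36003
q_4 = 545 ≤ 597 < 36003 = q_5, so the answer is 18018/545.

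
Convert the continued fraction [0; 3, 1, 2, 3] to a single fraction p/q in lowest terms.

Using pₖ = aₖpₖ₋₁ + pₖ₋₂ and qₖ = aₖqₖ₋₁ + qₖ₋₂:
  k=0: a=0, p=0, q=1
  k=1: a=3, p=1, q=3
  k=2: a=1, p=1, q=4
  k=3: a=2, p=3, q=11
  k=4: a=3, p=10, q=37

10/37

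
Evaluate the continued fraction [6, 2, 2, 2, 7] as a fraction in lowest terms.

Using pₖ = aₖpₖ₋₁ + pₖ₋₂ and qₖ = aₖqₖ₋₁ + qₖ₋₂:
  k=0: a=6, p=6, q=1
  k=1: a=2, p=13, q=2
  k=2: a=2, p=32, q=5
  k=3: a=2, p=77, q=12
  k=4: a=7, p=571, q=89

571/89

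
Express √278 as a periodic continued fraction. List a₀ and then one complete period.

[16; 1, 2, 16, 2, 1, 32]

a₀ = ⌊√278⌋ = 16.
With m₀=0, d₀=1 and mₖ₊₁ = dₖaₖ − mₖ, dₖ₊₁ = (n − mₖ₊₁²)/dₖ, aₖ₊₁ = ⌊(a₀+mₖ₊₁)/dₖ₊₁⌋:
  k=1: m=16, d=22, a=1
  k=2: m=6, d=11, a=2
  k=3: m=16, d=2, a=16
  k=4: m=16, d=11, a=2
  k=5: m=6, d=22, a=1
  k=6: m=16, d=1, a=32
d=1 and a=2a₀=32 at k=6, so the next step gives (m, d) = (16, 22) again — its k=1 value — and the period has length 6.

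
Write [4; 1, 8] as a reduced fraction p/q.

44/9

Using pₖ = aₖpₖ₋₁ + pₖ₋₂ and qₖ = aₖqₖ₋₁ + qₖ₋₂:
  k=0: a=4, p=4, q=1
  k=1: a=1, p=5, q=1
  k=2: a=8, p=44, q=9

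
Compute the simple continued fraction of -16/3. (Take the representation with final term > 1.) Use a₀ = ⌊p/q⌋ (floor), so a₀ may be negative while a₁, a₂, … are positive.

[-6; 1, 2]

-16 = -6×3 + 2
3 = 1×2 + 1
2 = 2×1 + 0  (stop)
So -16/3 = [-6; 1, 2].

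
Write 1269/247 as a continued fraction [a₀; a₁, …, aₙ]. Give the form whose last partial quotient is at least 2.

[5; 7, 3, 1, 3, 2]

1269 = 5·247 + 34
247 = 7·34 + 9
34 = 3·9 + 7
9 = 1·7 + 2
7 = 3·2 + 1
2 = 2·1 + 0  (stop)
So 1269/247 = [5; 7, 3, 1, 3, 2].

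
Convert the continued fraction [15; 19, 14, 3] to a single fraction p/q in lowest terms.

12343/820

Fold from the inside: start with 3/1.
  14 + 1/3 = 43/3
  19 + 3/43 = 820/43
  15 + 43/820 = 12343/820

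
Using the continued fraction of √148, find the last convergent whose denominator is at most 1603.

√148 = [12; 6, 24, …] (period length 2).
Convergents:
  p_0/q_0 = 12/1
  p_1/q_1 = 73/6
  p_2/q_2 = 1764/145
  p_3/q_3 = 10657/876
  p_4/q_4 = 257532/21169
q_3 = 876 ≤ 1603 < 21169 = q_4, so the answer is 10657/876.

10657/876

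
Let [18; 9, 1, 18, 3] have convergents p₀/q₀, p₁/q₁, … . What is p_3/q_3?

Using pₖ = aₖpₖ₋₁ + pₖ₋₂, qₖ = aₖqₖ₋₁ + qₖ₋₂ (with p₋₁=1, p₋₂=0, q₋₁=0, q₋₂=1):
  k=0: a=18, p=18, q=1
  k=1: a=9, p=163, q=9
  k=2: a=1, p=181, q=10
  k=3: a=18, p=3421, q=189

3421/189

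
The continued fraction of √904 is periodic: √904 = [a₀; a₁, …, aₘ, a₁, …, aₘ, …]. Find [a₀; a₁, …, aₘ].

a₀ = ⌊√904⌋ = 30.
With m₀=0, d₀=1 and mₖ₊₁ = dₖaₖ − mₖ, dₖ₊₁ = (n − mₖ₊₁²)/dₖ, aₖ₊₁ = ⌊(a₀+mₖ₊₁)/dₖ₊₁⌋:
  k=1: m=30, d=4, a=15
  k=2: m=30, d=1, a=60
d=1 and a=2a₀=60 at k=2, so the next step gives (m, d) = (30, 4) again — its k=1 value — and the period has length 2.

[30; 15, 60]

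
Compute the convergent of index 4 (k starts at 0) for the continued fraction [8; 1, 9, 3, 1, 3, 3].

365/41

Using pₖ = aₖpₖ₋₁ + pₖ₋₂, qₖ = aₖqₖ₋₁ + qₖ₋₂ (with p₋₁=1, p₋₂=0, q₋₁=0, q₋₂=1):
  k=0: a=8, p=8, q=1
  k=1: a=1, p=9, q=1
  k=2: a=9, p=89, q=10
  k=3: a=3, p=276, q=31
  k=4: a=1, p=365, q=41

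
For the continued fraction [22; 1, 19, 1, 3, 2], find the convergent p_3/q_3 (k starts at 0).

482/21

Using pₖ = aₖpₖ₋₁ + pₖ₋₂, qₖ = aₖqₖ₋₁ + qₖ₋₂ (with p₋₁=1, p₋₂=0, q₋₁=0, q₋₂=1):
  k=0: a=22, p=22, q=1
  k=1: a=1, p=23, q=1
  k=2: a=19, p=459, q=20
  k=3: a=1, p=482, q=21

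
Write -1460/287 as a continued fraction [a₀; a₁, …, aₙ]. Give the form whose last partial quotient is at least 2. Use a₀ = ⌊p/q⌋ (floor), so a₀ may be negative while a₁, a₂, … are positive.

[-6; 1, 10, 2, 12]

-1460 = -6·287 + 262
287 = 1·262 + 25
262 = 10·25 + 12
25 = 2·12 + 1
12 = 12·1 + 0  (stop)
So -1460/287 = [-6; 1, 10, 2, 12].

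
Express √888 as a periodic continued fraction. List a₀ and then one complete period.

a₀ = ⌊√888⌋ = 29.
With m₀=0, d₀=1 and mₖ₊₁ = dₖaₖ − mₖ, dₖ₊₁ = (n − mₖ₊₁²)/dₖ, aₖ₊₁ = ⌊(a₀+mₖ₊₁)/dₖ₊₁⌋:
  k=1: m=29, d=47, a=1
  k=2: m=18, d=12, a=3
  k=3: m=18, d=47, a=1
  k=4: m=29, d=1, a=58
d=1 and a=2a₀=58 at k=4, so the next step gives (m, d) = (29, 47) again — its k=1 value — and the period has length 4.

[29; 1, 3, 1, 58]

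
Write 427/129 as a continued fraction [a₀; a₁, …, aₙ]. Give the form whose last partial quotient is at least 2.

427 = 3*129 + 40
129 = 3*40 + 9
40 = 4*9 + 4
9 = 2*4 + 1
4 = 4*1 + 0  (stop)
So 427/129 = [3; 3, 4, 2, 4].

[3; 3, 4, 2, 4]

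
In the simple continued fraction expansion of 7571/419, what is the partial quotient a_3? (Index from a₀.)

7571 = 18·419 + 29   →  a_0 = 18
419 = 14·29 + 13   →  a_1 = 14
29 = 2·13 + 3   →  a_2 = 2
13 = 4·3 + 1   →  a_3 = 4

4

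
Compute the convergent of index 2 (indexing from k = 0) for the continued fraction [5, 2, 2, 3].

27/5

Using pₖ = aₖpₖ₋₁ + pₖ₋₂, qₖ = aₖqₖ₋₁ + qₖ₋₂ (with p₋₁=1, p₋₂=0, q₋₁=0, q₋₂=1):
  k=0: a=5, p=5, q=1
  k=1: a=2, p=11, q=2
  k=2: a=2, p=27, q=5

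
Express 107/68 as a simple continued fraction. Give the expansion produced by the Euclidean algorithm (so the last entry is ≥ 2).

[1; 1, 1, 2, 1, 9]

107 = 1*68 + 39
68 = 1*39 + 29
39 = 1*29 + 10
29 = 2*10 + 9
10 = 1*9 + 1
9 = 9*1 + 0  (stop)
So 107/68 = [1; 1, 1, 2, 1, 9].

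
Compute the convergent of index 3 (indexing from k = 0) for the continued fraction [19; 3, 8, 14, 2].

Using pₖ = aₖpₖ₋₁ + pₖ₋₂, qₖ = aₖqₖ₋₁ + qₖ₋₂ (with p₋₁=1, p₋₂=0, q₋₁=0, q₋₂=1):
  k=0: a=19, p=19, q=1
  k=1: a=3, p=58, q=3
  k=2: a=8, p=483, q=25
  k=3: a=14, p=6820, q=353

6820/353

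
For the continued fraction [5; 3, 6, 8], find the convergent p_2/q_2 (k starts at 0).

Using pₖ = aₖpₖ₋₁ + pₖ₋₂, qₖ = aₖqₖ₋₁ + qₖ₋₂ (with p₋₁=1, p₋₂=0, q₋₁=0, q₋₂=1):
  k=0: a=5, p=5, q=1
  k=1: a=3, p=16, q=3
  k=2: a=6, p=101, q=19

101/19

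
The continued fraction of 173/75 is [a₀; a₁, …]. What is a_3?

173 = 2·75 + 23   →  a_0 = 2
75 = 3·23 + 6   →  a_1 = 3
23 = 3·6 + 5   →  a_2 = 3
6 = 1·5 + 1   →  a_3 = 1

1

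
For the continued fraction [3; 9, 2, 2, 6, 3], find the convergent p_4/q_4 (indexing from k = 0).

935/301

Using pₖ = aₖpₖ₋₁ + pₖ₋₂, qₖ = aₖqₖ₋₁ + qₖ₋₂ (with p₋₁=1, p₋₂=0, q₋₁=0, q₋₂=1):
  k=0: a=3, p=3, q=1
  k=1: a=9, p=28, q=9
  k=2: a=2, p=59, q=19
  k=3: a=2, p=146, q=47
  k=4: a=6, p=935, q=301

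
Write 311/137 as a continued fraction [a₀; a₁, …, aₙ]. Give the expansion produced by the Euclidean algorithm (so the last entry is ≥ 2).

311 = 2×137 + 37
137 = 3×37 + 26
37 = 1×26 + 11
26 = 2×11 + 4
11 = 2×4 + 3
4 = 1×3 + 1
3 = 3×1 + 0  (stop)
So 311/137 = [2; 3, 1, 2, 2, 1, 3].

[2; 3, 1, 2, 2, 1, 3]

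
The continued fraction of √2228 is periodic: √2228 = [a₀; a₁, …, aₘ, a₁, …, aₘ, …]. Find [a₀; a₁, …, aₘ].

[47; 4, 1, 22, 1, 4, 94]

a₀ = ⌊√2228⌋ = 47.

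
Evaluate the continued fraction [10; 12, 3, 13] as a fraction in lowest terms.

Using pₖ = aₖpₖ₋₁ + pₖ₋₂ and qₖ = aₖqₖ₋₁ + qₖ₋₂:
  k=0: a=10, p=10, q=1
  k=1: a=12, p=121, q=12
  k=2: a=3, p=373, q=37
  k=3: a=13, p=4970, q=493

4970/493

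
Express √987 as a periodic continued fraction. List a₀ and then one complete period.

[31; 2, 2, 2, 62]

a₀ = ⌊√987⌋ = 31.
With m₀=0, d₀=1 and mₖ₊₁ = dₖaₖ − mₖ, dₖ₊₁ = (n − mₖ₊₁²)/dₖ, aₖ₊₁ = ⌊(a₀+mₖ₊₁)/dₖ₊₁⌋:
  k=1: m=31, d=26, a=2
  k=2: m=21, d=21, a=2
  k=3: m=21, d=26, a=2
  k=4: m=31, d=1, a=62
d=1 and a=2a₀=62 at k=4, so the next step gives (m, d) = (31, 26) again — its k=1 value — and the period has length 4.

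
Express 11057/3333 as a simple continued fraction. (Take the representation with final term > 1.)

11057 = 3×3333 + 1058
3333 = 3×1058 + 159
1058 = 6×159 + 104
159 = 1×104 + 55
104 = 1×55 + 49
55 = 1×49 + 6
49 = 8×6 + 1
6 = 6×1 + 0  (stop)
So 11057/3333 = [3; 3, 6, 1, 1, 1, 8, 6].

[3; 3, 6, 1, 1, 1, 8, 6]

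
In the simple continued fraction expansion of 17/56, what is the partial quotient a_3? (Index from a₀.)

17 = 0·56 + 17   →  a_0 = 0
56 = 3·17 + 5   →  a_1 = 3
17 = 3·5 + 2   →  a_2 = 3
5 = 2·2 + 1   →  a_3 = 2

2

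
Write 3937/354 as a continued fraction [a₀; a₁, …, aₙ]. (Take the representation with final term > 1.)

[11; 8, 4, 3, 3]

3937 = 11×354 + 43
354 = 8×43 + 10
43 = 4×10 + 3
10 = 3×3 + 1
3 = 3×1 + 0  (stop)
So 3937/354 = [11; 8, 4, 3, 3].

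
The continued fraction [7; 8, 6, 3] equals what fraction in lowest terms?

Fold from the inside: start with 3/1.
  6 + 1/3 = 19/3
  8 + 3/19 = 155/19
  7 + 19/155 = 1104/155

1104/155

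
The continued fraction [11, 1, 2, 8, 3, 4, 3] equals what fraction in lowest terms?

12719/1089

Using pₖ = aₖpₖ₋₁ + pₖ₋₂ and qₖ = aₖqₖ₋₁ + qₖ₋₂:
  k=0: a=11, p=11, q=1
  k=1: a=1, p=12, q=1
  k=2: a=2, p=35, q=3
  k=3: a=8, p=292, q=25
  k=4: a=3, p=911, q=78
  k=5: a=4, p=3936, q=337
  k=6: a=3, p=12719, q=1089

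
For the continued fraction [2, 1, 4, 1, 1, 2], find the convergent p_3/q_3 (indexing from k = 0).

Using pₖ = aₖpₖ₋₁ + pₖ₋₂, qₖ = aₖqₖ₋₁ + qₖ₋₂ (with p₋₁=1, p₋₂=0, q₋₁=0, q₋₂=1):
  k=0: a=2, p=2, q=1
  k=1: a=1, p=3, q=1
  k=2: a=4, p=14, q=5
  k=3: a=1, p=17, q=6

17/6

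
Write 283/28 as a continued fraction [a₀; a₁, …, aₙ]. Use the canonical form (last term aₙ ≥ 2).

[10; 9, 3]

283 = 10×28 + 3
28 = 9×3 + 1
3 = 3×1 + 0  (stop)
So 283/28 = [10; 9, 3].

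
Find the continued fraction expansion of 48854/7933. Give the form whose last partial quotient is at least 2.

48854 = 6×7933 + 1256
7933 = 6×1256 + 397
1256 = 3×397 + 65
397 = 6×65 + 7
65 = 9×7 + 2
7 = 3×2 + 1
2 = 2×1 + 0  (stop)
So 48854/7933 = [6; 6, 3, 6, 9, 3, 2].

[6; 6, 3, 6, 9, 3, 2]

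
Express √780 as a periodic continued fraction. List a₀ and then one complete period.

[27; 1, 12, 1, 54]

a₀ = ⌊√780⌋ = 27.
With m₀=0, d₀=1 and mₖ₊₁ = dₖaₖ − mₖ, dₖ₊₁ = (n − mₖ₊₁²)/dₖ, aₖ₊₁ = ⌊(a₀+mₖ₊₁)/dₖ₊₁⌋:
  k=1: m=27, d=51, a=1
  k=2: m=24, d=4, a=12
  k=3: m=24, d=51, a=1
  k=4: m=27, d=1, a=54
d=1 and a=2a₀=54 at k=4, so the next step gives (m, d) = (27, 51) again — its k=1 value — and the period has length 4.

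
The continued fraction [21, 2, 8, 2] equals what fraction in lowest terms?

Fold from the inside: start with 2/1.
  8 + 1/2 = 17/2
  2 + 2/17 = 36/17
  21 + 17/36 = 773/36

773/36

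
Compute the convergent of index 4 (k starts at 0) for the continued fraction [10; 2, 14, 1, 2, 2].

Using pₖ = aₖpₖ₋₁ + pₖ₋₂, qₖ = aₖqₖ₋₁ + qₖ₋₂ (with p₋₁=1, p₋₂=0, q₋₁=0, q₋₂=1):
  k=0: a=10, p=10, q=1
  k=1: a=2, p=21, q=2
  k=2: a=14, p=304, q=29
  k=3: a=1, p=325, q=31
  k=4: a=2, p=954, q=91

954/91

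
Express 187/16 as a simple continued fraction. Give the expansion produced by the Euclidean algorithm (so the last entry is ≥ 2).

187 = 11*16 + 11
16 = 1*11 + 5
11 = 2*5 + 1
5 = 5*1 + 0  (stop)
So 187/16 = [11; 1, 2, 5].

[11; 1, 2, 5]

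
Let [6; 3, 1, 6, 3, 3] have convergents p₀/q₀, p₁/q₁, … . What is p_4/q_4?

532/85

Using pₖ = aₖpₖ₋₁ + pₖ₋₂, qₖ = aₖqₖ₋₁ + qₖ₋₂ (with p₋₁=1, p₋₂=0, q₋₁=0, q₋₂=1):
  k=0: a=6, p=6, q=1
  k=1: a=3, p=19, q=3
  k=2: a=1, p=25, q=4
  k=3: a=6, p=169, q=27
  k=4: a=3, p=532, q=85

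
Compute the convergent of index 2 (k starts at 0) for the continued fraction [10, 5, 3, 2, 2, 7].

163/16

Using pₖ = aₖpₖ₋₁ + pₖ₋₂, qₖ = aₖqₖ₋₁ + qₖ₋₂ (with p₋₁=1, p₋₂=0, q₋₁=0, q₋₂=1):
  k=0: a=10, p=10, q=1
  k=1: a=5, p=51, q=5
  k=2: a=3, p=163, q=16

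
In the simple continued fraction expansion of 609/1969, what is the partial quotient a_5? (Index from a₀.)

609 = 0·1969 + 609   →  a_0 = 0
1969 = 3·609 + 142   →  a_1 = 3
609 = 4·142 + 41   →  a_2 = 4
142 = 3·41 + 19   →  a_3 = 3
41 = 2·19 + 3   →  a_4 = 2
19 = 6·3 + 1   →  a_5 = 6

6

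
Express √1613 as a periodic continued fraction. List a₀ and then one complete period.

a₀ = ⌊√1613⌋ = 40.
With m₀=0, d₀=1 and mₖ₊₁ = dₖaₖ − mₖ, dₖ₊₁ = (n − mₖ₊₁²)/dₖ, aₖ₊₁ = ⌊(a₀+mₖ₊₁)/dₖ₊₁⌋:
  k=1: m=40, d=13, a=6
  k=2: m=38, d=13, a=6
  k=3: m=40, d=1, a=80
d=1 and a=2a₀=80 at k=3, so the next step gives (m, d) = (40, 13) again — its k=1 value — and the period has length 3.

[40; 6, 6, 80]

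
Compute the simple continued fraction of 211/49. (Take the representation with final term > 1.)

211 = 4×49 + 15
49 = 3×15 + 4
15 = 3×4 + 3
4 = 1×3 + 1
3 = 3×1 + 0  (stop)
So 211/49 = [4; 3, 3, 1, 3].

[4; 3, 3, 1, 3]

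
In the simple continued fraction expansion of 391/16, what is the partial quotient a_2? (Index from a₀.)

391 = 24·16 + 7   →  a_0 = 24
16 = 2·7 + 2   →  a_1 = 2
7 = 3·2 + 1   →  a_2 = 3

3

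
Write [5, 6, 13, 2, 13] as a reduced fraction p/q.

Using pₖ = aₖpₖ₋₁ + pₖ₋₂ and qₖ = aₖqₖ₋₁ + qₖ₋₂:
  k=0: a=5, p=5, q=1
  k=1: a=6, p=31, q=6
  k=2: a=13, p=408, q=79
  k=3: a=2, p=847, q=164
  k=4: a=13, p=11419, q=2211

11419/2211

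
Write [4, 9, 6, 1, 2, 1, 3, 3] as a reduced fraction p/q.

12406/3019

Using pₖ = aₖpₖ₋₁ + pₖ₋₂ and qₖ = aₖqₖ₋₁ + qₖ₋₂:
  k=0: a=4, p=4, q=1
  k=1: a=9, p=37, q=9
  k=2: a=6, p=226, q=55
  k=3: a=1, p=263, q=64
  k=4: a=2, p=752, q=183
  k=5: a=1, p=1015, q=247
  k=6: a=3, p=3797, q=924
  k=7: a=3, p=12406, q=3019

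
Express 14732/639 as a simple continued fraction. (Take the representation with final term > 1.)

[23; 18, 3, 1, 8]

14732 = 23*639 + 35
639 = 18*35 + 9
35 = 3*9 + 8
9 = 1*8 + 1
8 = 8*1 + 0  (stop)
So 14732/639 = [23; 18, 3, 1, 8].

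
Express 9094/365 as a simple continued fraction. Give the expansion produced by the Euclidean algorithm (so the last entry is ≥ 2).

[24; 1, 10, 1, 3, 2, 3]

9094 = 24·365 + 334
365 = 1·334 + 31
334 = 10·31 + 24
31 = 1·24 + 7
24 = 3·7 + 3
7 = 2·3 + 1
3 = 3·1 + 0  (stop)
So 9094/365 = [24; 1, 10, 1, 3, 2, 3].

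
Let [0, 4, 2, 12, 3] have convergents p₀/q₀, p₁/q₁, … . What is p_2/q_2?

Using pₖ = aₖpₖ₋₁ + pₖ₋₂, qₖ = aₖqₖ₋₁ + qₖ₋₂ (with p₋₁=1, p₋₂=0, q₋₁=0, q₋₂=1):
  k=0: a=0, p=0, q=1
  k=1: a=4, p=1, q=4
  k=2: a=2, p=2, q=9

2/9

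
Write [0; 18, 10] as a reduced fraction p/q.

10/181

Fold from the inside: start with 10/1.
  18 + 1/10 = 181/10
  0 + 10/181 = 10/181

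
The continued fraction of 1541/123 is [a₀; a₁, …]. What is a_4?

3

1541 = 12·123 + 65   →  a_0 = 12
123 = 1·65 + 58   →  a_1 = 1
65 = 1·58 + 7   →  a_2 = 1
58 = 8·7 + 2   →  a_3 = 8
7 = 3·2 + 1   →  a_4 = 3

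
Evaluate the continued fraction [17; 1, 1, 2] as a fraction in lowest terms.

Fold from the inside: start with 2/1.
  1 + 1/2 = 3/2
  1 + 2/3 = 5/3
  17 + 3/5 = 88/5

88/5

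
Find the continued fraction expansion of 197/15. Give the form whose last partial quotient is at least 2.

197 = 13*15 + 2
15 = 7*2 + 1
2 = 2*1 + 0  (stop)
So 197/15 = [13; 7, 2].

[13; 7, 2]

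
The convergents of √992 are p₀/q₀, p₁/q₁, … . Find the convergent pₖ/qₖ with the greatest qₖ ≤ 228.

3937/125

√992 = [31; 2, 62, …] (period length 2).
Convergents:
  p_0/q_0 = 31/1
  p_1/q_1 = 63/2
  p_2/q_2 = 3937/125
  p_3/q_3 = 7937/252
q_2 = 125 ≤ 228 < 252 = q_3, so the answer is 3937/125.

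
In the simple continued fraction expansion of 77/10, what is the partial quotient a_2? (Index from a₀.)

2

77 = 7·10 + 7   →  a_0 = 7
10 = 1·7 + 3   →  a_1 = 1
7 = 2·3 + 1   →  a_2 = 2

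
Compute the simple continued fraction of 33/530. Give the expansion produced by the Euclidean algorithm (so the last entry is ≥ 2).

33 = 0·530 + 33
530 = 16·33 + 2
33 = 16·2 + 1
2 = 2·1 + 0  (stop)
So 33/530 = [0; 16, 16, 2].

[0; 16, 16, 2]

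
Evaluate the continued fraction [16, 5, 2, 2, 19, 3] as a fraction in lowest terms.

Fold from the inside: start with 3/1.
  19 + 1/3 = 58/3
  2 + 3/58 = 119/58
  2 + 58/119 = 296/119
  5 + 119/296 = 1599/296
  16 + 296/1599 = 25880/1599

25880/1599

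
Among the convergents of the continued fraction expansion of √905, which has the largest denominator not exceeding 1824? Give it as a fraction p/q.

21690/721

√905 = [30; 12, 60, …] (period length 2).
Convergents:
  p_0/q_0 = 30/1
  p_1/q_1 = 361/12
  p_2/q_2 = 21690/721
  p_3/q_3 = 260641/8664
q_2 = 721 ≤ 1824 < 8664 = q_3, so the answer is 21690/721.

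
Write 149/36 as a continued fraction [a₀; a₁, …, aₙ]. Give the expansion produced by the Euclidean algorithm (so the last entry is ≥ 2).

[4; 7, 5]

149 = 4×36 + 5
36 = 7×5 + 1
5 = 5×1 + 0  (stop)
So 149/36 = [4; 7, 5].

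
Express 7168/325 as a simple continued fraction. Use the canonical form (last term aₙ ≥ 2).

[22; 18, 18]

7168 = 22·325 + 18
325 = 18·18 + 1
18 = 18·1 + 0  (stop)
So 7168/325 = [22; 18, 18].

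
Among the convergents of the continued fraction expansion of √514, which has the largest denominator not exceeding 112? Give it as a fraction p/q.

1519/67

√514 = [22; 1, 2, 22, 2, 1, 44, …] (period length 6).
Convergents:
  p_0/q_0 = 22/1
  p_1/q_1 = 23/1
  p_2/q_2 = 68/3
  p_3/q_3 = 1519/67
  p_4/q_4 = 3106/137
q_3 = 67 ≤ 112 < 137 = q_4, so the answer is 1519/67.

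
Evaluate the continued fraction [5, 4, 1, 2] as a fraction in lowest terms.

Using pₖ = aₖpₖ₋₁ + pₖ₋₂ and qₖ = aₖqₖ₋₁ + qₖ₋₂:
  k=0: a=5, p=5, q=1
  k=1: a=4, p=21, q=4
  k=2: a=1, p=26, q=5
  k=3: a=2, p=73, q=14

73/14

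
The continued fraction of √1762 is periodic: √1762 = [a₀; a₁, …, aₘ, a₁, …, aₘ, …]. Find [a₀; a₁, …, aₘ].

a₀ = ⌊√1762⌋ = 41.
With m₀=0, d₀=1 and mₖ₊₁ = dₖaₖ − mₖ, dₖ₊₁ = (n − mₖ₊₁²)/dₖ, aₖ₊₁ = ⌊(a₀+mₖ₊₁)/dₖ₊₁⌋:
  k=1: m=41, d=81, a=1
  k=2: m=40, d=2, a=40
  k=3: m=40, d=81, a=1
  k=4: m=41, d=1, a=82
d=1 and a=2a₀=82 at k=4, so the next step gives (m, d) = (41, 81) again — its k=1 value — and the period has length 4.

[41; 1, 40, 1, 82]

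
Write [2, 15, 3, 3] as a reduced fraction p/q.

316/153

Using pₖ = aₖpₖ₋₁ + pₖ₋₂ and qₖ = aₖqₖ₋₁ + qₖ₋₂:
  k=0: a=2, p=2, q=1
  k=1: a=15, p=31, q=15
  k=2: a=3, p=95, q=46
  k=3: a=3, p=316, q=153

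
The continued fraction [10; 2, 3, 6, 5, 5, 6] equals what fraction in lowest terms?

76162/7301

Using pₖ = aₖpₖ₋₁ + pₖ₋₂ and qₖ = aₖqₖ₋₁ + qₖ₋₂:
  k=0: a=10, p=10, q=1
  k=1: a=2, p=21, q=2
  k=2: a=3, p=73, q=7
  k=3: a=6, p=459, q=44
  k=4: a=5, p=2368, q=227
  k=5: a=5, p=12299, q=1179
  k=6: a=6, p=76162, q=7301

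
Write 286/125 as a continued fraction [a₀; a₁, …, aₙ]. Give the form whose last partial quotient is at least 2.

[2; 3, 2, 8, 2]

286 = 2*125 + 36
125 = 3*36 + 17
36 = 2*17 + 2
17 = 8*2 + 1
2 = 2*1 + 0  (stop)
So 286/125 = [2; 3, 2, 8, 2].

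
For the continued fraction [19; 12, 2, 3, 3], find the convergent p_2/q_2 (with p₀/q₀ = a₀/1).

Using pₖ = aₖpₖ₋₁ + pₖ₋₂, qₖ = aₖqₖ₋₁ + qₖ₋₂ (with p₋₁=1, p₋₂=0, q₋₁=0, q₋₂=1):
  k=0: a=19, p=19, q=1
  k=1: a=12, p=229, q=12
  k=2: a=2, p=477, q=25

477/25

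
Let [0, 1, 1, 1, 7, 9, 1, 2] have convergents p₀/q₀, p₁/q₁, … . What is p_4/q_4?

15/23

Using pₖ = aₖpₖ₋₁ + pₖ₋₂, qₖ = aₖqₖ₋₁ + qₖ₋₂ (with p₋₁=1, p₋₂=0, q₋₁=0, q₋₂=1):
  k=0: a=0, p=0, q=1
  k=1: a=1, p=1, q=1
  k=2: a=1, p=1, q=2
  k=3: a=1, p=2, q=3
  k=4: a=7, p=15, q=23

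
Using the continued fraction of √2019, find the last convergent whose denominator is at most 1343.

59941/1334

√2019 = [44; 1, 13, 1, 88, …] (period length 4).
Convergents:
  p_0/q_0 = 44/1
  p_1/q_1 = 45/1
  p_2/q_2 = 629/14
  p_3/q_3 = 674/15
  p_4/q_4 = 59941/1334
  p_5/q_5 = 60615/1349
q_4 = 1334 ≤ 1343 < 1349 = q_5, so the answer is 59941/1334.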